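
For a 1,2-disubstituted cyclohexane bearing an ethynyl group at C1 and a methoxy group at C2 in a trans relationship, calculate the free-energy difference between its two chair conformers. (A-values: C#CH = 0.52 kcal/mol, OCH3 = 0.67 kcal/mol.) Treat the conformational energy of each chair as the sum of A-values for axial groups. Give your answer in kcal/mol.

1.19 kcal/mol

C1 and C2 have opposite parity, so for the trans isomer the two substituents are e,e in one chair and a,a in the other.
Chair I (ethynyl axial, methoxy axial): E = 1.19 kcal/mol.
Chair II (ethynyl equatorial, methoxy equatorial): E = 0.00 kcal/mol.
ΔE = 1.19 − 0.00 = 1.19 kcal/mol; chair II is more stable.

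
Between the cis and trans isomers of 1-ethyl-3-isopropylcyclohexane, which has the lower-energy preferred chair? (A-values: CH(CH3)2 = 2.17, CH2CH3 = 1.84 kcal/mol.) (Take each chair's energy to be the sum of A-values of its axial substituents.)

At 1,3 positions (parity same): cis → (e,e or a,a); trans → (a,e or e,a).
Best chair for cis: E = 0.00 kcal/mol; best chair for trans: E = 1.84 kcal/mol.
The cis isomer is lower by 1.84 kcal/mol.

cis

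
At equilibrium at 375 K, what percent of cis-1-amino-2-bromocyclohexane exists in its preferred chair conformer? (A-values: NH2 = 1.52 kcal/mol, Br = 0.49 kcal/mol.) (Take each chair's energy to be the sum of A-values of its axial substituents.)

C1 and C2 have opposite parity, so for the cis isomer the two substituents are one axial and one equatorial in each chair.
Chair I (amino axial, bromo equatorial): E = 1.52 kcal/mol; chair II (amino equatorial, bromo axial): E = 0.49 kcal/mol.
ΔG = 1.03 kcal/mol between the two chairs.
K = exp(ΔG/RT) with R = 1.987×10⁻³ kcal mol⁻¹ K⁻¹ and T = 375 K gives K ≈ 3.98.
Fraction in the lower-energy chair = K/(K+1) = 79.9%.

79.9%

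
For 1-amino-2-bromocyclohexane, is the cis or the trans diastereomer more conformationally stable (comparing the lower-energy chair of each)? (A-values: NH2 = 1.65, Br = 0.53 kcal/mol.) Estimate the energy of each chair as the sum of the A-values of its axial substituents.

trans

At 1,2 positions (parity opposite): cis → (a,e or e,a); trans → (e,e or a,a).
Best chair for cis: E = 0.53 kcal/mol; best chair for trans: E = 0.00 kcal/mol.
The trans isomer is lower by 0.53 kcal/mol.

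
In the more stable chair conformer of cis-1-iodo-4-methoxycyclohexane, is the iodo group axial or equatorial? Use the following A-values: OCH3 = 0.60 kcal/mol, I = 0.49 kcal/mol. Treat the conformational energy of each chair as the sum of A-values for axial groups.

C1 and C4 have opposite parity, so for the cis isomer the two substituents are one axial and one equatorial in each chair.
Chair I (methoxy axial, iodo equatorial): E = 0.60 kcal/mol.
Chair II (methoxy equatorial, iodo axial): E = 0.49 kcal/mol.
Chair II is the more stable (lower-energy) conformer, and in that chair the iodo group is axial.

axial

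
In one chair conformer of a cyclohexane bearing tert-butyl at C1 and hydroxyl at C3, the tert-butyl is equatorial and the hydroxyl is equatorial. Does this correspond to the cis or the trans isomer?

cis

C1 and C3 have the same parity, so their axial bonds point in the same direction.
With same-parity carbons, two substituents on the same face are both axial or both equatorial; opposite faces give one of each.
Here the groups are equatorial/equatorial → same face → cis.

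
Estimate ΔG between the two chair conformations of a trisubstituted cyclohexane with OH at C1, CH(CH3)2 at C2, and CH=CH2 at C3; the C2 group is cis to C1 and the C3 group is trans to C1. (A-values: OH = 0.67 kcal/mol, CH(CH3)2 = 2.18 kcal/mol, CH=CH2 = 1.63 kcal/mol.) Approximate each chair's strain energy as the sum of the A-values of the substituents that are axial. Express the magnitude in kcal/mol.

3.14 kcal/mol

Chair I (hydroxyl axial, isopropyl equatorial, vinyl equatorial): E = 0.67 kcal/mol.
Chair II (hydroxyl equatorial, isopropyl axial, vinyl axial): E = 3.81 kcal/mol.
ΔE = 3.81 − 0.67 = 3.14 kcal/mol; chair I is more stable.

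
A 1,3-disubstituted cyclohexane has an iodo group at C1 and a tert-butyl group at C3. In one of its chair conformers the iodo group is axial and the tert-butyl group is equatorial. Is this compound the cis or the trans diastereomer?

trans

C1 and C3 have the same parity, so their axial bonds point in the same direction.
With same-parity carbons, two substituents on the same face are both axial or both equatorial; opposite faces give one of each.
Here the groups are axial/equatorial → opposite face → trans.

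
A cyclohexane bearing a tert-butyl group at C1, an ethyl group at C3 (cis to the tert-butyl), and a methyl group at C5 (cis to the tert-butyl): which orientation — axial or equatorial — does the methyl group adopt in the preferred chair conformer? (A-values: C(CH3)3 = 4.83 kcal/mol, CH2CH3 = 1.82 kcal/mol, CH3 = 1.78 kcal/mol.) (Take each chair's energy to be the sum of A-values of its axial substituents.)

Chair I (tert-butyl axial, ethyl axial, methyl axial): E = 8.43 kcal/mol.
Chair II (tert-butyl equatorial, ethyl equatorial, methyl equatorial): E = 0.00 kcal/mol.
Chair II is the more stable (lower-energy) conformer, and in that chair the methyl group is equatorial.

equatorial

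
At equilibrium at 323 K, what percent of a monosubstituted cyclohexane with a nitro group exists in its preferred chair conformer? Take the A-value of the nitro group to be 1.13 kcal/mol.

85.3%

One chair has the nitro group axial (E = 1.13 kcal/mol) and the other has it equatorial (E = 0).
ΔG = 1.13 kcal/mol between the two chairs.
K = exp(ΔG/RT) with R = 1.987×10⁻³ kcal mol⁻¹ K⁻¹ and T = 323 K gives K ≈ 5.82.
Fraction in the lower-energy chair = K/(K+1) = 85.3%.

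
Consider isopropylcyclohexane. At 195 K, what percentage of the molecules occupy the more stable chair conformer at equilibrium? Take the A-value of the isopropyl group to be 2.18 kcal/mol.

99.6%

One chair has the isopropyl group axial (E = 2.18 kcal/mol) and the other has it equatorial (E = 0).
ΔG = 2.18 kcal/mol between the two chairs.
K = exp(ΔG/RT) with R = 1.987×10⁻³ kcal mol⁻¹ K⁻¹ and T = 195 K gives K ≈ 278.
Fraction in the lower-energy chair = K/(K+1) = 99.6%.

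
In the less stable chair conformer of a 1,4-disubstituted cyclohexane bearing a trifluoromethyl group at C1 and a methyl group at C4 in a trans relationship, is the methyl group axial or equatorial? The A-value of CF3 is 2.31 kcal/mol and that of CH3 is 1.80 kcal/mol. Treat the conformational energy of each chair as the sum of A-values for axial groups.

C1 and C4 have opposite parity, so for the trans isomer the two substituents are e,e in one chair and a,a in the other.
Chair I (trifluoromethyl axial, methyl axial): E = 4.11 kcal/mol.
Chair II (trifluoromethyl equatorial, methyl equatorial): E = 0.00 kcal/mol.
Chair I is the less stable (higher-energy) conformer, and in that chair the methyl group is axial.

axial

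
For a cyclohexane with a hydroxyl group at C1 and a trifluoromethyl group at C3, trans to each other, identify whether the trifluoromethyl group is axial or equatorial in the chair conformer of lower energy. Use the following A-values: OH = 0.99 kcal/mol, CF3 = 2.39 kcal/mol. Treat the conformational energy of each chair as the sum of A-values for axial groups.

C1 and C3 have the same parity, so for the trans isomer the two substituents are one axial and one equatorial in each chair.
Chair I (hydroxyl axial, trifluoromethyl equatorial): E = 0.99 kcal/mol.
Chair II (hydroxyl equatorial, trifluoromethyl axial): E = 2.39 kcal/mol.
Chair I is the more stable (lower-energy) conformer, and in that chair the trifluoromethyl group is equatorial.

equatorial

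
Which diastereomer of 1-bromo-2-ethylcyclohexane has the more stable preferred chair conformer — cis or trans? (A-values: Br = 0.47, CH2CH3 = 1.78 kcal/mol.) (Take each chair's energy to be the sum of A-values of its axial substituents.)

At 1,2 positions (parity opposite): cis → (a,e or e,a); trans → (e,e or a,a).
Best chair for cis: E = 0.47 kcal/mol; best chair for trans: E = 0.00 kcal/mol.
The trans isomer is lower by 0.47 kcal/mol.

trans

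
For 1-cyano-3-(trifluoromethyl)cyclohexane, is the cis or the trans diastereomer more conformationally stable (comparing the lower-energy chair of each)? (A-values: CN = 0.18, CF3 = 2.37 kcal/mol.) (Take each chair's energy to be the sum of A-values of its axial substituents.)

cis

At 1,3 positions (parity same): cis → (e,e or a,a); trans → (a,e or e,a).
Best chair for cis: E = 0.00 kcal/mol; best chair for trans: E = 0.18 kcal/mol.
The cis isomer is lower by 0.18 kcal/mol.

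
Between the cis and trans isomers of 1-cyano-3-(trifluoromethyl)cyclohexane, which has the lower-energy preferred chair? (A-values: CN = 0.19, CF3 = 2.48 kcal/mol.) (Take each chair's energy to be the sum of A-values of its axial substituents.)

At 1,3 positions (parity same): cis → (e,e or a,a); trans → (a,e or e,a).
Best chair for cis: E = 0.00 kcal/mol; best chair for trans: E = 0.19 kcal/mol.
The cis isomer is lower by 0.19 kcal/mol.

cis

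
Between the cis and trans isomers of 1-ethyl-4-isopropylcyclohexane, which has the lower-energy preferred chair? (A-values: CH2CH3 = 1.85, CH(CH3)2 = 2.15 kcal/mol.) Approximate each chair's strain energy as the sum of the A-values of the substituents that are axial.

trans

At 1,4 positions (parity opposite): cis → (a,e or e,a); trans → (e,e or a,a).
Best chair for cis: E = 1.85 kcal/mol; best chair for trans: E = 0.00 kcal/mol.
The trans isomer is lower by 1.85 kcal/mol.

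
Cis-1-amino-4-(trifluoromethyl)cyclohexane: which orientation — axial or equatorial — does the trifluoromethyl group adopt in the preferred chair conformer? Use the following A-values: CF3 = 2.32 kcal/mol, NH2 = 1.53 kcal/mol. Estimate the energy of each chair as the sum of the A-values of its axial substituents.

C1 and C4 have opposite parity, so for the cis isomer the two substituents are one axial and one equatorial in each chair.
Chair I (trifluoromethyl axial, amino equatorial): E = 2.32 kcal/mol.
Chair II (trifluoromethyl equatorial, amino axial): E = 1.53 kcal/mol.
Chair II is the more stable (lower-energy) conformer, and in that chair the trifluoromethyl group is equatorial.

equatorial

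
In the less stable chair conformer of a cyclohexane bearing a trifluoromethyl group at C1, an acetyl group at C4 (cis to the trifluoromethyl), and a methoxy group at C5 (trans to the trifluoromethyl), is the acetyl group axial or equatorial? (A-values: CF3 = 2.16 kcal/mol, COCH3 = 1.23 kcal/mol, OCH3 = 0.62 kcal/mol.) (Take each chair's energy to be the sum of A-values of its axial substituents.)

Chair I (trifluoromethyl axial, acetyl equatorial, methoxy equatorial): E = 2.16 kcal/mol.
Chair II (trifluoromethyl equatorial, acetyl axial, methoxy axial): E = 1.85 kcal/mol.
Chair I is the less stable (higher-energy) conformer, and in that chair the acetyl group is equatorial.

equatorial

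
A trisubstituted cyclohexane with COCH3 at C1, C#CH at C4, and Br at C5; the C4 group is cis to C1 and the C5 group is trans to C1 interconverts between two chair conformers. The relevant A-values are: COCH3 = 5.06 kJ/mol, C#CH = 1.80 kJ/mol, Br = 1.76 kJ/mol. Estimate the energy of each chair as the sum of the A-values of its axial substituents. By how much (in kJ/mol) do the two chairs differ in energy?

Chair I (acetyl axial, ethynyl equatorial, bromo equatorial): E = 5.06 kJ/mol.
Chair II (acetyl equatorial, ethynyl axial, bromo axial): E = 3.56 kJ/mol.
ΔE = 5.06 − 3.56 = 1.50 kJ/mol; chair II is more stable.

1.50 kJ/mol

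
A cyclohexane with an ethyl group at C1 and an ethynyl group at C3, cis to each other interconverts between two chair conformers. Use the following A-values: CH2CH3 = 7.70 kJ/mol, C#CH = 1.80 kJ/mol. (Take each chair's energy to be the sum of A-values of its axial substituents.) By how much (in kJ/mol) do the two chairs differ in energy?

C1 and C3 have the same parity, so for the cis isomer the two substituents are e,e in one chair and a,a in the other.
Chair I (ethyl axial, ethynyl axial): E = 9.50 kJ/mol.
Chair II (ethyl equatorial, ethynyl equatorial): E = 0.00 kJ/mol.
ΔE = 9.50 − 0.00 = 9.50 kJ/mol; chair II is more stable.

9.50 kJ/mol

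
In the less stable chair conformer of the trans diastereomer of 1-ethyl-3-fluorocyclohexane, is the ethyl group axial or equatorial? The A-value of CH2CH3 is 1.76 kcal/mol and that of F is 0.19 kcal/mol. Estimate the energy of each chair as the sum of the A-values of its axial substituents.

axial

C1 and C3 have the same parity, so for the trans isomer the two substituents are one axial and one equatorial in each chair.
Chair I (ethyl axial, fluoro equatorial): E = 1.76 kcal/mol.
Chair II (ethyl equatorial, fluoro axial): E = 0.19 kcal/mol.
Chair I is the less stable (higher-energy) conformer, and in that chair the ethyl group is axial.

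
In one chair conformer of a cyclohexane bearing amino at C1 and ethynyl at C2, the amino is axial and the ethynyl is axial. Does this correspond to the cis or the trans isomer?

C1 and C2 have opposite parity, so their axial bonds point in opposite directions.
With opposite-parity carbons, two substituents on the same face are one axial and one equatorial; opposite faces give both axial or both equatorial.
Here the groups are axial/axial → opposite face → trans.

trans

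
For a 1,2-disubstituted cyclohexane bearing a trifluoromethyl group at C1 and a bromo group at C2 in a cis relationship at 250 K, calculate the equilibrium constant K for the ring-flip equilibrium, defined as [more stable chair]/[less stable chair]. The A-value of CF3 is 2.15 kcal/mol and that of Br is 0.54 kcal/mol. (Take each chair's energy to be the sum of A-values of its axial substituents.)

C1 and C2 have opposite parity, so for the cis isomer the two substituents are one axial and one equatorial in each chair.
Chair I (trifluoromethyl axial, bromo equatorial): E = 2.15 kcal/mol; chair II (trifluoromethyl equatorial, bromo axial): E = 0.54 kcal/mol.
ΔG = 1.61 kcal/mol between the two chairs.
K = exp(ΔG/RT) with R = 1.987×10⁻³ kcal mol⁻¹ K⁻¹ and T = 250 K gives K ≈ 25.6.

K ≈ 25.6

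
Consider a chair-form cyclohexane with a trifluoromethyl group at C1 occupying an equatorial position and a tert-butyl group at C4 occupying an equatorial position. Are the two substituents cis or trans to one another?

C1 and C4 have opposite parity, so their axial bonds point in opposite directions.
With opposite-parity carbons, two substituents on the same face are one axial and one equatorial; opposite faces give both axial or both equatorial.
Here the groups are equatorial/equatorial → opposite face → trans.

trans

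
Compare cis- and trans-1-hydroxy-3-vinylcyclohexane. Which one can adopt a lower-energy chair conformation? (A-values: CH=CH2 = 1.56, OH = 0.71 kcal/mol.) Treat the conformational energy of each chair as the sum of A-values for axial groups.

cis

At 1,3 positions (parity same): cis → (e,e or a,a); trans → (a,e or e,a).
Best chair for cis: E = 0.00 kcal/mol; best chair for trans: E = 0.71 kcal/mol.
The cis isomer is lower by 0.71 kcal/mol.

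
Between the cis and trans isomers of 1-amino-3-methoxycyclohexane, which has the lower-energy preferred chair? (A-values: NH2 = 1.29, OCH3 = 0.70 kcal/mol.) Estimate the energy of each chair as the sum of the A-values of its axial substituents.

At 1,3 positions (parity same): cis → (e,e or a,a); trans → (a,e or e,a).
Best chair for cis: E = 0.00 kcal/mol; best chair for trans: E = 0.70 kcal/mol.
The cis isomer is lower by 0.70 kcal/mol.

cis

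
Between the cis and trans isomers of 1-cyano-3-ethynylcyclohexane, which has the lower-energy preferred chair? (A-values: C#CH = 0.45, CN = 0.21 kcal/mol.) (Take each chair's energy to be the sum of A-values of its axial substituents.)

cis

At 1,3 positions (parity same): cis → (e,e or a,a); trans → (a,e or e,a).
Best chair for cis: E = 0.00 kcal/mol; best chair for trans: E = 0.21 kcal/mol.
The cis isomer is lower by 0.21 kcal/mol.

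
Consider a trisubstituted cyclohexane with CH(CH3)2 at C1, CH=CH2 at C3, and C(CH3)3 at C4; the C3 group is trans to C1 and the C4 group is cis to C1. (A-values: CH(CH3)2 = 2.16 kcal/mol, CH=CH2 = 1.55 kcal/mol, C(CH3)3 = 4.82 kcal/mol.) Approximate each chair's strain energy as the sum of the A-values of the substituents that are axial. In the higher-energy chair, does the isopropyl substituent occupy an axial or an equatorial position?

Chair I (isopropyl axial, vinyl equatorial, tert-butyl equatorial): E = 2.16 kcal/mol.
Chair II (isopropyl equatorial, vinyl axial, tert-butyl axial): E = 6.37 kcal/mol.
Chair II is the less stable (higher-energy) conformer, and in that chair the isopropyl group is equatorial.

equatorial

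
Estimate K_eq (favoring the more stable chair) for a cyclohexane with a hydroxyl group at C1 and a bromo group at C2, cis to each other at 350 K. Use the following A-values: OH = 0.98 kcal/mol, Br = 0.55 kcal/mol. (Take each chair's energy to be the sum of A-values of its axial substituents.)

K ≈ 1.86

C1 and C2 have opposite parity, so for the cis isomer the two substituents are one axial and one equatorial in each chair.
Chair I (hydroxyl axial, bromo equatorial): E = 0.98 kcal/mol; chair II (hydroxyl equatorial, bromo axial): E = 0.55 kcal/mol.
ΔG = 0.43 kcal/mol between the two chairs.
K = exp(ΔG/RT) with R = 1.987×10⁻³ kcal mol⁻¹ K⁻¹ and T = 350 K gives K ≈ 1.86.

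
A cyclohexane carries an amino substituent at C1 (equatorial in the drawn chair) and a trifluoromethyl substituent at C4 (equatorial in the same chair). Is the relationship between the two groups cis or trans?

C1 and C4 have opposite parity, so their axial bonds point in opposite directions.
With opposite-parity carbons, two substituents on the same face are one axial and one equatorial; opposite faces give both axial or both equatorial.
Here the groups are equatorial/equatorial → opposite face → trans.

trans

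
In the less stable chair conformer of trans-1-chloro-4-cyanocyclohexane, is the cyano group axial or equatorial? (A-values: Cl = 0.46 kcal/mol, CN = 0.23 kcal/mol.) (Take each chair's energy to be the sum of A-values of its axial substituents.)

C1 and C4 have opposite parity, so for the trans isomer the two substituents are e,e in one chair and a,a in the other.
Chair I (chloro axial, cyano axial): E = 0.69 kcal/mol.
Chair II (chloro equatorial, cyano equatorial): E = 0.00 kcal/mol.
Chair I is the less stable (higher-energy) conformer, and in that chair the cyano group is axial.

axial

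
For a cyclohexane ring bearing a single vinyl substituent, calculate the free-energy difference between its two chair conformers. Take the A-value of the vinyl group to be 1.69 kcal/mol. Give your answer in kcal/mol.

A monosubstituted cyclohexane has one chair with the vinyl group axial (E = A = 1.69 kcal/mol) and one with it equatorial (E = 0).
ΔE = 1.69 − 0 = 1.69 kcal/mol.

1.69 kcal/mol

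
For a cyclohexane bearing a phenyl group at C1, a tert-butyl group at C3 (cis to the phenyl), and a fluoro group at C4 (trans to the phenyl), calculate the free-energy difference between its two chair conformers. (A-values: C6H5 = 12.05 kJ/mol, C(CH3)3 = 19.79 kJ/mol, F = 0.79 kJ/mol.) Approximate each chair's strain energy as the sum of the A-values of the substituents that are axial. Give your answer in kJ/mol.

Chair I (phenyl axial, tert-butyl axial, fluoro axial): E = 32.63 kJ/mol.
Chair II (phenyl equatorial, tert-butyl equatorial, fluoro equatorial): E = 0.00 kJ/mol.
ΔE = 32.63 − 0.00 = 32.63 kJ/mol; chair II is more stable.

32.63 kJ/mol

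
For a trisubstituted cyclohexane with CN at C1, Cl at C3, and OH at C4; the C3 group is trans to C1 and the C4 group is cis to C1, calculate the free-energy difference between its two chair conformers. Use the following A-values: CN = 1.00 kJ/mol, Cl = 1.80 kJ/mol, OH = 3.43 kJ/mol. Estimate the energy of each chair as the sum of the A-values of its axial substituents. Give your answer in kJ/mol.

Chair I (cyano axial, chloro equatorial, hydroxyl equatorial): E = 1.00 kJ/mol.
Chair II (cyano equatorial, chloro axial, hydroxyl axial): E = 5.23 kJ/mol.
ΔE = 5.23 − 1.00 = 4.23 kJ/mol; chair I is more stable.

4.23 kJ/mol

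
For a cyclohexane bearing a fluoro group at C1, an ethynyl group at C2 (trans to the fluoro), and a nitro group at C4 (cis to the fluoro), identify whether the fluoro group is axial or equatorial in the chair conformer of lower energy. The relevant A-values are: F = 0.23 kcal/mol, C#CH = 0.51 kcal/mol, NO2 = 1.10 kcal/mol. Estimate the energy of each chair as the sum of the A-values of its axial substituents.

Chair I (fluoro axial, ethynyl axial, nitro equatorial): E = 0.74 kcal/mol.
Chair II (fluoro equatorial, ethynyl equatorial, nitro axial): E = 1.10 kcal/mol.
Chair I is the more stable (lower-energy) conformer, and in that chair the fluoro group is axial.

axial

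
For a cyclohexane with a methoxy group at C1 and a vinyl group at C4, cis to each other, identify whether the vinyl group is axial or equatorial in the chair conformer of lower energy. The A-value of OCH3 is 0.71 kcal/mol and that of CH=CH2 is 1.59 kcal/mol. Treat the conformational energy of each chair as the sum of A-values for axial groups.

equatorial

C1 and C4 have opposite parity, so for the cis isomer the two substituents are one axial and one equatorial in each chair.
Chair I (methoxy axial, vinyl equatorial): E = 0.71 kcal/mol.
Chair II (methoxy equatorial, vinyl axial): E = 1.59 kcal/mol.
Chair I is the more stable (lower-energy) conformer, and in that chair the vinyl group is equatorial.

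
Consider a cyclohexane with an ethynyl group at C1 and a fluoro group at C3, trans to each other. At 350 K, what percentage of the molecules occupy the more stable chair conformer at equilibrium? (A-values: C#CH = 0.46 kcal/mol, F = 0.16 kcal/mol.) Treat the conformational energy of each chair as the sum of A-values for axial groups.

C1 and C3 have the same parity, so for the trans isomer the two substituents are one axial and one equatorial in each chair.
Chair I (ethynyl axial, fluoro equatorial): E = 0.46 kcal/mol; chair II (ethynyl equatorial, fluoro axial): E = 0.16 kcal/mol.
ΔG = 0.30 kcal/mol between the two chairs.
K = exp(ΔG/RT) with R = 1.987×10⁻³ kcal mol⁻¹ K⁻¹ and T = 350 K gives K ≈ 1.54.
Fraction in the lower-energy chair = K/(K+1) = 60.6%.

60.6%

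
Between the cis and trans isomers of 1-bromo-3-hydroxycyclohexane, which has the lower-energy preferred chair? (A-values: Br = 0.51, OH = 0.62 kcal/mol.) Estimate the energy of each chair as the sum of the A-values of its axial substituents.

cis

At 1,3 positions (parity same): cis → (e,e or a,a); trans → (a,e or e,a).
Best chair for cis: E = 0.00 kcal/mol; best chair for trans: E = 0.51 kcal/mol.
The cis isomer is lower by 0.51 kcal/mol.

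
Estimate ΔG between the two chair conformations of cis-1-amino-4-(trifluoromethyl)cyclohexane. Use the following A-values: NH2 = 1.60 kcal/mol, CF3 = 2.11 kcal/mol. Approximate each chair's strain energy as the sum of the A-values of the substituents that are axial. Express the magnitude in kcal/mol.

0.51 kcal/mol

C1 and C4 have opposite parity, so for the cis isomer the two substituents are one axial and one equatorial in each chair.
Chair I (amino axial, trifluoromethyl equatorial): E = 1.60 kcal/mol.
Chair II (amino equatorial, trifluoromethyl axial): E = 2.11 kcal/mol.
ΔE = 2.11 − 1.60 = 0.51 kcal/mol; chair I is more stable.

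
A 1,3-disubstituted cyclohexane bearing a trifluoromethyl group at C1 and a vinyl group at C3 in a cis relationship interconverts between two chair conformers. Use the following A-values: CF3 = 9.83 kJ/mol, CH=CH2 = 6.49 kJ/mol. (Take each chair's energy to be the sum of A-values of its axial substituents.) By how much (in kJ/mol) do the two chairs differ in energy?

16.32 kJ/mol

C1 and C3 have the same parity, so for the cis isomer the two substituents are e,e in one chair and a,a in the other.
Chair I (trifluoromethyl axial, vinyl axial): E = 16.32 kJ/mol.
Chair II (trifluoromethyl equatorial, vinyl equatorial): E = 0.00 kJ/mol.
ΔE = 16.32 − 0.00 = 16.32 kJ/mol; chair II is more stable.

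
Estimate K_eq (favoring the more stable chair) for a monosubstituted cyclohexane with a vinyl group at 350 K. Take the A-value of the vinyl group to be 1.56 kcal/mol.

K ≈ 9.42

One chair has the vinyl group axial (E = 1.56 kcal/mol) and the other has it equatorial (E = 0).
ΔG = 1.56 kcal/mol between the two chairs.
K = exp(ΔG/RT) with R = 1.987×10⁻³ kcal mol⁻¹ K⁻¹ and T = 350 K gives K ≈ 9.42.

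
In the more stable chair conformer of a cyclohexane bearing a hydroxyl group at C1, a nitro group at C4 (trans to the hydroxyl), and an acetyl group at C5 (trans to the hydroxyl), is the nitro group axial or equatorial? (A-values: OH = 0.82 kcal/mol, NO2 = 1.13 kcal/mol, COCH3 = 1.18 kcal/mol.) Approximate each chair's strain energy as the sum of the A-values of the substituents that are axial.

Chair I (hydroxyl axial, nitro axial, acetyl equatorial): E = 1.95 kcal/mol.
Chair II (hydroxyl equatorial, nitro equatorial, acetyl axial): E = 1.18 kcal/mol.
Chair II is the more stable (lower-energy) conformer, and in that chair the nitro group is equatorial.

equatorial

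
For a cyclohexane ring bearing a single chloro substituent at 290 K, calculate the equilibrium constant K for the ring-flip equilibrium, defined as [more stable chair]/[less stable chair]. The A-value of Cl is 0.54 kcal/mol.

K ≈ 2.55

One chair has the chloro group axial (E = 0.54 kcal/mol) and the other has it equatorial (E = 0).
ΔG = 0.54 kcal/mol between the two chairs.
K = exp(ΔG/RT) with R = 1.987×10⁻³ kcal mol⁻¹ K⁻¹ and T = 290 K gives K ≈ 2.55.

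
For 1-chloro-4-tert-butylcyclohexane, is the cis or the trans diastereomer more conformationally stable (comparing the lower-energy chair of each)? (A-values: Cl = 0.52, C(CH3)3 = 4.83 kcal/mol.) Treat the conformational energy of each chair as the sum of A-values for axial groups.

At 1,4 positions (parity opposite): cis → (a,e or e,a); trans → (e,e or a,a).
Best chair for cis: E = 0.52 kcal/mol; best chair for trans: E = 0.00 kcal/mol.
The trans isomer is lower by 0.52 kcal/mol.

trans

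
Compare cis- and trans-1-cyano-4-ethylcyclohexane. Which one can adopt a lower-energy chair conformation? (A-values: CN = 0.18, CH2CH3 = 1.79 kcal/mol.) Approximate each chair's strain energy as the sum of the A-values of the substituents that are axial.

At 1,4 positions (parity opposite): cis → (a,e or e,a); trans → (e,e or a,a).
Best chair for cis: E = 0.18 kcal/mol; best chair for trans: E = 0.00 kcal/mol.
The trans isomer is lower by 0.18 kcal/mol.

trans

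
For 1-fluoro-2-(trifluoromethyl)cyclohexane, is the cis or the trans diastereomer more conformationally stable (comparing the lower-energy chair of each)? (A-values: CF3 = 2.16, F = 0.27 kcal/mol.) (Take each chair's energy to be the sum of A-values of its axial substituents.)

trans

At 1,2 positions (parity opposite): cis → (a,e or e,a); trans → (e,e or a,a).
Best chair for cis: E = 0.27 kcal/mol; best chair for trans: E = 0.00 kcal/mol.
The trans isomer is lower by 0.27 kcal/mol.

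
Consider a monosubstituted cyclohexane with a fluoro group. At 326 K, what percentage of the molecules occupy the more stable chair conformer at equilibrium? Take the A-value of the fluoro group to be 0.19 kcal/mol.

One chair has the fluoro group axial (E = 0.19 kcal/mol) and the other has it equatorial (E = 0).
ΔG = 0.19 kcal/mol between the two chairs.
K = exp(ΔG/RT) with R = 1.987×10⁻³ kcal mol⁻¹ K⁻¹ and T = 326 K gives K ≈ 1.34.
Fraction in the lower-energy chair = K/(K+1) = 57.3%.

57.3%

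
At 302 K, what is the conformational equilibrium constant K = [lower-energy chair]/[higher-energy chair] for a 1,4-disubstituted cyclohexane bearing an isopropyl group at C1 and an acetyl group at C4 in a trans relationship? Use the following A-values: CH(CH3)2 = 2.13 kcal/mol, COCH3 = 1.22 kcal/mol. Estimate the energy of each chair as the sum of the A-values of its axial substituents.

K ≈ 266

C1 and C4 have opposite parity, so for the trans isomer the two substituents are e,e in one chair and a,a in the other.
Chair I (isopropyl axial, acetyl axial): E = 3.35 kcal/mol; chair II (isopropyl equatorial, acetyl equatorial): E = 0.00 kcal/mol.
ΔG = 3.35 kcal/mol between the two chairs.
K = exp(ΔG/RT) with R = 1.987×10⁻³ kcal mol⁻¹ K⁻¹ and T = 302 K gives K ≈ 266.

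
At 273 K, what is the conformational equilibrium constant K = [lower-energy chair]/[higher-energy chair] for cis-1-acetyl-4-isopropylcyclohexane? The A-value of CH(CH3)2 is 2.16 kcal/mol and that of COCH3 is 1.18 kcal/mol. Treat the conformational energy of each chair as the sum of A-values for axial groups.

C1 and C4 have opposite parity, so for the cis isomer the two substituents are one axial and one equatorial in each chair.
Chair I (isopropyl axial, acetyl equatorial): E = 2.16 kcal/mol; chair II (isopropyl equatorial, acetyl axial): E = 1.18 kcal/mol.
ΔG = 0.98 kcal/mol between the two chairs.
K = exp(ΔG/RT) with R = 1.987×10⁻³ kcal mol⁻¹ K⁻¹ and T = 273 K gives K ≈ 6.09.

K ≈ 6.09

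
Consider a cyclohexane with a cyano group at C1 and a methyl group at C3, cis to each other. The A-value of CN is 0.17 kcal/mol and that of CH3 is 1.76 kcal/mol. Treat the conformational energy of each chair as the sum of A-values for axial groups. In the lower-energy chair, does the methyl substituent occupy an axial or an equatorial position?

C1 and C3 have the same parity, so for the cis isomer the two substituents are e,e in one chair and a,a in the other.
Chair I (cyano axial, methyl axial): E = 1.93 kcal/mol.
Chair II (cyano equatorial, methyl equatorial): E = 0.00 kcal/mol.
Chair II is the more stable (lower-energy) conformer, and in that chair the methyl group is equatorial.

equatorial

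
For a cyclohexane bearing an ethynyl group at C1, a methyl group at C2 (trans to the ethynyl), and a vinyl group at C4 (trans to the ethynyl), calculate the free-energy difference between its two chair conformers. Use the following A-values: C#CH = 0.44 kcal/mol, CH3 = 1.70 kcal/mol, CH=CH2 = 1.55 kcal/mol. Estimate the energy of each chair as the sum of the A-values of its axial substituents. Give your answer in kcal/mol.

Chair I (ethynyl axial, methyl axial, vinyl axial): E = 3.69 kcal/mol.
Chair II (ethynyl equatorial, methyl equatorial, vinyl equatorial): E = 0.00 kcal/mol.
ΔE = 3.69 − 0.00 = 3.69 kcal/mol; chair II is more stable.

3.69 kcal/mol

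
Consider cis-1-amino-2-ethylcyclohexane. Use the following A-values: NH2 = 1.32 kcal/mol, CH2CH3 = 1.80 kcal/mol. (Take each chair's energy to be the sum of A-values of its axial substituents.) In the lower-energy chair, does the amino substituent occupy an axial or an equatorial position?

C1 and C2 have opposite parity, so for the cis isomer the two substituents are one axial and one equatorial in each chair.
Chair I (amino axial, ethyl equatorial): E = 1.32 kcal/mol.
Chair II (amino equatorial, ethyl axial): E = 1.80 kcal/mol.
Chair I is the more stable (lower-energy) conformer, and in that chair the amino group is axial.

axial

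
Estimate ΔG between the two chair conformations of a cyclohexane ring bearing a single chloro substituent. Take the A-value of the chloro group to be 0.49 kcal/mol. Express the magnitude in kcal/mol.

0.49 kcal/mol

A monosubstituted cyclohexane has one chair with the chloro group axial (E = A = 0.49 kcal/mol) and one with it equatorial (E = 0).
ΔE = 0.49 − 0 = 0.49 kcal/mol.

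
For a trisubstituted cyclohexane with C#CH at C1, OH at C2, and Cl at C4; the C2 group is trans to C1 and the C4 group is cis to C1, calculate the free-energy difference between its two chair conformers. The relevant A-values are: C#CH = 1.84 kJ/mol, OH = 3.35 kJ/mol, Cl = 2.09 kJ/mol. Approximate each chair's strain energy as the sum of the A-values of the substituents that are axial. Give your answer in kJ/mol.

3.10 kJ/mol

Chair I (ethynyl axial, hydroxyl axial, chloro equatorial): E = 5.19 kJ/mol.
Chair II (ethynyl equatorial, hydroxyl equatorial, chloro axial): E = 2.09 kJ/mol.
ΔE = 5.19 − 2.09 = 3.10 kJ/mol; chair II is more stable.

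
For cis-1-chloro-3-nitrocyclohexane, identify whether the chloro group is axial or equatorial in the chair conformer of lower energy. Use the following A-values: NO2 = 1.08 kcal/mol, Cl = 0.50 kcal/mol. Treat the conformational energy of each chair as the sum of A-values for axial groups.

equatorial

C1 and C3 have the same parity, so for the cis isomer the two substituents are e,e in one chair and a,a in the other.
Chair I (nitro axial, chloro axial): E = 1.58 kcal/mol.
Chair II (nitro equatorial, chloro equatorial): E = 0.00 kcal/mol.
Chair II is the more stable (lower-energy) conformer, and in that chair the chloro group is equatorial.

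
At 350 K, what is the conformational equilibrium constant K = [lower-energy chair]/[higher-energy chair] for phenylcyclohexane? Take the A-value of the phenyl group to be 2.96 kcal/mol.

One chair has the phenyl group axial (E = 2.96 kcal/mol) and the other has it equatorial (E = 0).
ΔG = 2.96 kcal/mol between the two chairs.
K = exp(ΔG/RT) with R = 1.987×10⁻³ kcal mol⁻¹ K⁻¹ and T = 350 K gives K ≈ 70.5.

K ≈ 70.5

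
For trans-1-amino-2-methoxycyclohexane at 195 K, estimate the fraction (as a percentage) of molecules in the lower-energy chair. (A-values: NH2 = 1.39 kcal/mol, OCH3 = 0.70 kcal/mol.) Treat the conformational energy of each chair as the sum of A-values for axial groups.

99.5%

C1 and C2 have opposite parity, so for the trans isomer the two substituents are e,e in one chair and a,a in the other.
Chair I (amino axial, methoxy axial): E = 2.09 kcal/mol; chair II (amino equatorial, methoxy equatorial): E = 0.00 kcal/mol.
ΔG = 2.09 kcal/mol between the two chairs.
K = exp(ΔG/RT) with R = 1.987×10⁻³ kcal mol⁻¹ K⁻¹ and T = 195 K gives K ≈ 220.
Fraction in the lower-energy chair = K/(K+1) = 99.5%.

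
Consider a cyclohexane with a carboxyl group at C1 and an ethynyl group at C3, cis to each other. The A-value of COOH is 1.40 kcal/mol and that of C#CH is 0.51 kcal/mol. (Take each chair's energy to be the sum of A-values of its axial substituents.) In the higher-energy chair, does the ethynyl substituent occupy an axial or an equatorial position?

axial

C1 and C3 have the same parity, so for the cis isomer the two substituents are e,e in one chair and a,a in the other.
Chair I (carboxyl axial, ethynyl axial): E = 1.91 kcal/mol.
Chair II (carboxyl equatorial, ethynyl equatorial): E = 0.00 kcal/mol.
Chair I is the less stable (higher-energy) conformer, and in that chair the ethynyl group is axial.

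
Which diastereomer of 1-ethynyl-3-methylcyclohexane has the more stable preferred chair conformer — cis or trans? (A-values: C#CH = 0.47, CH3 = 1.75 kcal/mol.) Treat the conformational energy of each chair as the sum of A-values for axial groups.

At 1,3 positions (parity same): cis → (e,e or a,a); trans → (a,e or e,a).
Best chair for cis: E = 0.00 kcal/mol; best chair for trans: E = 0.47 kcal/mol.
The cis isomer is lower by 0.47 kcal/mol.

cis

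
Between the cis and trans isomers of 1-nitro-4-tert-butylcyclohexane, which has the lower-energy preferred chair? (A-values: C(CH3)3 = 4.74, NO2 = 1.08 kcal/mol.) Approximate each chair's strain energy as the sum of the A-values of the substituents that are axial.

trans

At 1,4 positions (parity opposite): cis → (a,e or e,a); trans → (e,e or a,a).
Best chair for cis: E = 1.08 kcal/mol; best chair for trans: E = 0.00 kcal/mol.
The trans isomer is lower by 1.08 kcal/mol.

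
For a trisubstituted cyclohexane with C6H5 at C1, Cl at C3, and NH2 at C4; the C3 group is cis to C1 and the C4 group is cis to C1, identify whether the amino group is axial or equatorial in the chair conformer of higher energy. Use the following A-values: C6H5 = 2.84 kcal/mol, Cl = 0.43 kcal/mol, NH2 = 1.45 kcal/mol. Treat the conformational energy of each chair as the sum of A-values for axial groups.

equatorial

Chair I (phenyl axial, chloro axial, amino equatorial): E = 3.27 kcal/mol.
Chair II (phenyl equatorial, chloro equatorial, amino axial): E = 1.45 kcal/mol.
Chair I is the less stable (higher-energy) conformer, and in that chair the amino group is equatorial.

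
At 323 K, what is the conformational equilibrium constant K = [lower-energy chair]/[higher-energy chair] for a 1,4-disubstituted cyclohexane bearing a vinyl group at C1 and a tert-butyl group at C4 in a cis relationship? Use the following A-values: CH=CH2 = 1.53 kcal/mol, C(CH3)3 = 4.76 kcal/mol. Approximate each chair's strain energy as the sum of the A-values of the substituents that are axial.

C1 and C4 have opposite parity, so for the cis isomer the two substituents are one axial and one equatorial in each chair.
Chair I (vinyl axial, tert-butyl equatorial): E = 1.53 kcal/mol; chair II (vinyl equatorial, tert-butyl axial): E = 4.76 kcal/mol.
ΔG = 3.23 kcal/mol between the two chairs.
K = exp(ΔG/RT) with R = 1.987×10⁻³ kcal mol⁻¹ K⁻¹ and T = 323 K gives K ≈ 153.

K ≈ 153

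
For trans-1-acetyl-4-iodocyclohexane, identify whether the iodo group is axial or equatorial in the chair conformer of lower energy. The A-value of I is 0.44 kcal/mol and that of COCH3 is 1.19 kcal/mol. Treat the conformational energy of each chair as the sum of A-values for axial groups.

C1 and C4 have opposite parity, so for the trans isomer the two substituents are e,e in one chair and a,a in the other.
Chair I (iodo axial, acetyl axial): E = 1.63 kcal/mol.
Chair II (iodo equatorial, acetyl equatorial): E = 0.00 kcal/mol.
Chair II is the more stable (lower-energy) conformer, and in that chair the iodo group is equatorial.

equatorial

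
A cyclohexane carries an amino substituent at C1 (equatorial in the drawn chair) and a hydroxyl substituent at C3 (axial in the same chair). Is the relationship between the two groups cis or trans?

trans

C1 and C3 have the same parity, so their axial bonds point in the same direction.
With same-parity carbons, two substituents on the same face are both axial or both equatorial; opposite faces give one of each.
Here the groups are equatorial/axial → opposite face → trans.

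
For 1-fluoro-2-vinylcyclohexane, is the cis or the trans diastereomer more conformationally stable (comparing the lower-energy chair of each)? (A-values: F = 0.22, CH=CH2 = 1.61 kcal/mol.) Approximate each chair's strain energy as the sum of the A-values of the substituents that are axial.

trans

At 1,2 positions (parity opposite): cis → (a,e or e,a); trans → (e,e or a,a).
Best chair for cis: E = 0.22 kcal/mol; best chair for trans: E = 0.00 kcal/mol.
The trans isomer is lower by 0.22 kcal/mol.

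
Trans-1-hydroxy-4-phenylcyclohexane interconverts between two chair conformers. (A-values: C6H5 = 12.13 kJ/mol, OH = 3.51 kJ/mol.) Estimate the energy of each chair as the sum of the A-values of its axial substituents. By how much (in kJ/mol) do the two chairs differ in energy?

C1 and C4 have opposite parity, so for the trans isomer the two substituents are e,e in one chair and a,a in the other.
Chair I (phenyl axial, hydroxyl axial): E = 15.64 kJ/mol.
Chair II (phenyl equatorial, hydroxyl equatorial): E = 0.00 kJ/mol.
ΔE = 15.64 − 0.00 = 15.64 kJ/mol; chair II is more stable.

15.64 kJ/mol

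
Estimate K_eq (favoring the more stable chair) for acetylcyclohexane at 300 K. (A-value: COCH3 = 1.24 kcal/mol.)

One chair has the acetyl group axial (E = 1.24 kcal/mol) and the other has it equatorial (E = 0).
ΔG = 1.24 kcal/mol between the two chairs.
K = exp(ΔG/RT) with R = 1.987×10⁻³ kcal mol⁻¹ K⁻¹ and T = 300 K gives K ≈ 8.01.

K ≈ 8.01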